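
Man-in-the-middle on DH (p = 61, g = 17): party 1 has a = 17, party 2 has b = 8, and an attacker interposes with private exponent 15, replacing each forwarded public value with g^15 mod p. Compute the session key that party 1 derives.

Party 1 receives an attacker's public value M = 17^15 mod 61 instead of the honest one.
17^1 ≡ 17 (mod 61)
17^2 = (17^1)^2 ≡ 17^2 = 289 ≡ 45 (mod 61)
17^4 = (17^2)^2 ≡ 45^2 = 2025 ≡ 12 (mod 61)
17^8 = (17^4)^2 ≡ 12^2 = 144 ≡ 22 (mod 61)
17^15 = 17^8 · 17^4 · 17^2 · 17^1 ≡ 22 · 12 · 45 · 17 ≡ 50 (mod 61).
So M = 50. Party 1 computes K = M^17 mod 61.
50^1 ≡ 50 (mod 61)
50^2 = (50^1)^2 ≡ 50^2 = 2500 ≡ 60 (mod 61)
50^4 = (50^2)^2 ≡ 60^2 = 3600 ≡ 1 (mod 61)
50^8 = (50^4)^2 ≡ 1^2 = 1 ≡ 1 (mod 61)
50^16 = (50^8)^2 ≡ 1^2 = 1 ≡ 1 (mod 61)
50^17 = 50^16 · 50^1 ≡ 1 · 50 ≡ 50 (mod 61).

50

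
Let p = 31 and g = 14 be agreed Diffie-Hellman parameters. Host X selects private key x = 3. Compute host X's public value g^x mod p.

16

Public value = 14^3 mod 31.
14^1 ≡ 14 (mod 31)
14^2 = (14^1)^2 ≡ 14^2 = 196 ≡ 10 (mod 31)
14^3 = 14^2 · 14^1 ≡ 10 · 14 ≡ 16 (mod 31).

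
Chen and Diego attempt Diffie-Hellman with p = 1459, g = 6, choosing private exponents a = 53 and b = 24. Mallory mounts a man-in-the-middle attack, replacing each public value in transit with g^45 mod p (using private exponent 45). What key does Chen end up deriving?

Chen receives Mallory's public value M = 6^45 mod 1459 instead of the honest one.
6^1 ≡ 6 (mod 1459)
6^2 = (6^1)^2 ≡ 6^2 = 36 ≡ 36 (mod 1459)
6^4 = (6^2)^2 ≡ 36^2 = 1296 ≡ 1296 (mod 1459)
6^8 = (6^4)^2 ≡ 1296^2 = 1679616 ≡ 307 (mod 1459)
6^16 = (6^8)^2 ≡ 307^2 = 94249 ≡ 873 (mod 1459)
6^32 = (6^16)^2 ≡ 873^2 = 762129 ≡ 531 (mod 1459)
6^45 = 6^32 · 6^8 · 6^4 · 6^1 ≡ 531 · 307 · 1296 · 6 ≡ 140 (mod 1459).
So M = 140. Chen computes K = M^53 mod 1459.
140^1 ≡ 140 (mod 1459)
140^2 = (140^1)^2 ≡ 140^2 = 19600 ≡ 633 (mod 1459)
140^4 = (140^2)^2 ≡ 633^2 = 400689 ≡ 923 (mod 1459)
140^8 = (140^4)^2 ≡ 923^2 = 851929 ≡ 1332 (mod 1459)
140^16 = (140^8)^2 ≡ 1332^2 = 1774224 ≡ 80 (mod 1459)
140^32 = (140^16)^2 ≡ 80^2 = 6400 ≡ 564 (mod 1459)
140^53 = 140^32 · 140^16 · 140^4 · 140^1 ≡ 564 · 80 · 923 · 140 ≡ 206 (mod 1459).

206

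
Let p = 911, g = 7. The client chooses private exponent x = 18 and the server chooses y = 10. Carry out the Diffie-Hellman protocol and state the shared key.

The server sends B = g^y mod p = 7^10 mod 911.
7^1 ≡ 7 (mod 911)
7^2 = (7^1)^2 ≡ 7^2 = 49 ≡ 49 (mod 911)
7^4 = (7^2)^2 ≡ 49^2 = 2401 ≡ 579 (mod 911)
7^8 = (7^4)^2 ≡ 579^2 = 335241 ≡ 904 (mod 911)
7^10 = 7^8 · 7^2 ≡ 904 · 49 ≡ 568 (mod 911).
So B = 568. The client then computes K = B^x mod p = 568^18 mod 911.
568^1 ≡ 568 (mod 911)
568^2 = (568^1)^2 ≡ 568^2 = 322624 ≡ 130 (mod 911)
568^4 = (568^2)^2 ≡ 130^2 = 16900 ≡ 502 (mod 911)
568^8 = (568^4)^2 ≡ 502^2 = 252004 ≡ 568 (mod 911)
568^16 = (568^8)^2 ≡ 568^2 = 322624 ≡ 130 (mod 911)
568^18 = 568^16 · 568^2 ≡ 130 · 130 ≡ 502 (mod 911).

502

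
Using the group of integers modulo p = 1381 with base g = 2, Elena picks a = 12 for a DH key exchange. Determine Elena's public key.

Public value = 2^12 (mod 1381).
2^1 ≡ 2 (mod 1381)
2^2 = (2^1)^2 ≡ 2^2 = 4 ≡ 4 (mod 1381)
2^4 = (2^2)^2 ≡ 4^2 = 16 ≡ 16 (mod 1381)
2^8 = (2^4)^2 ≡ 16^2 = 256 ≡ 256 (mod 1381)
2^12 = 2^8 · 2^4 ≡ 256 · 16 ≡ 1334 (mod 1381).

1334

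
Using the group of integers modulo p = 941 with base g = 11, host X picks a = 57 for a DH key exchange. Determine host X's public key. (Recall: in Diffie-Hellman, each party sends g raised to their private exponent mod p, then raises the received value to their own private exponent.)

934

Public value = 11^57 mod 941.
11^1 ≡ 11 (mod 941)
11^2 = (11^1)^2 ≡ 11^2 = 121 ≡ 121 (mod 941)
11^4 = (11^2)^2 ≡ 121^2 = 14641 ≡ 526 (mod 941)
11^8 = (11^4)^2 ≡ 526^2 = 276676 ≡ 22 (mod 941)
11^16 = (11^8)^2 ≡ 22^2 = 484 ≡ 484 (mod 941)
11^32 = (11^16)^2 ≡ 484^2 = 234256 ≡ 888 (mod 941)
11^57 = 11^32 · 11^16 · 11^8 · 11^1 ≡ 888 · 484 · 22 · 11 ≡ 934 (mod 941).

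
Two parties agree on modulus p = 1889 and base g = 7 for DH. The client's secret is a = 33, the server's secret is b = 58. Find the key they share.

The client sends A = g^a mod p = 7^33 mod 1889.
7^1 ≡ 7 (mod 1889)
7^2 = (7^1)^2 ≡ 7^2 = 49 ≡ 49 (mod 1889)
7^4 = (7^2)^2 ≡ 49^2 = 2401 ≡ 512 (mod 1889)
7^8 = (7^4)^2 ≡ 512^2 = 262144 ≡ 1462 (mod 1889)
7^16 = (7^8)^2 ≡ 1462^2 = 2137444 ≡ 985 (mod 1889)
7^32 = (7^16)^2 ≡ 985^2 = 970225 ≡ 1168 (mod 1889)
7^33 = 7^32 · 7^1 ≡ 1168 · 7 ≡ 620 (mod 1889).
So A = 620. The server then computes K = A^b mod p = 620^58 mod 1889.
620^1 ≡ 620 (mod 1889)
620^2 = (620^1)^2 ≡ 620^2 = 384400 ≡ 933 (mod 1889)
620^4 = (620^2)^2 ≡ 933^2 = 870489 ≡ 1549 (mod 1889)
620^8 = (620^4)^2 ≡ 1549^2 = 2399401 ≡ 371 (mod 1889)
620^16 = (620^8)^2 ≡ 371^2 = 137641 ≡ 1633 (mod 1889)
620^32 = (620^16)^2 ≡ 1633^2 = 2666689 ≡ 1310 (mod 1889)
620^58 = 620^32 · 620^16 · 620^8 · 620^2 ≡ 1310 · 1633 · 371 · 933 ≡ 1724 (mod 1889).

1724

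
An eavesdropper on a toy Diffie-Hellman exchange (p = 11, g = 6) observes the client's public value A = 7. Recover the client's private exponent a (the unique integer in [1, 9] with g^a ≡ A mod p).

Try successive powers of 6 modulo 11:
6^1 ≡ 6
6^2 ≡ 3
6^3 ≡ 7
Found: a = 3.

3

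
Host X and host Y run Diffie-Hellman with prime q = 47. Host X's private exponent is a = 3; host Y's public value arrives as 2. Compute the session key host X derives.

Shared key K = 2^3 mod 47.
2^1 ≡ 2 (mod 47)
2^2 = (2^1)^2 ≡ 2^2 = 4 ≡ 4 (mod 47)
2^3 = 2^2 · 2^1 ≡ 4 · 2 ≡ 8 (mod 47).

8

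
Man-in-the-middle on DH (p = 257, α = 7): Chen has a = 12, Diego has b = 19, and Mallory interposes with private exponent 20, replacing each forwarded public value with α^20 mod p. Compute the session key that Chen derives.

Chen receives Mallory's public value M = 7^20 mod 257 instead of the honest one.
7^1 ≡ 7 (mod 257)
7^2 = (7^1)^2 ≡ 7^2 = 49 ≡ 49 (mod 257)
7^4 = (7^2)^2 ≡ 49^2 = 2401 ≡ 88 (mod 257)
7^8 = (7^4)^2 ≡ 88^2 = 7744 ≡ 34 (mod 257)
7^16 = (7^8)^2 ≡ 34^2 = 1156 ≡ 128 (mod 257)
7^20 = 7^16 · 7^4 ≡ 128 · 88 ≡ 213 (mod 257).
So M = 213. Chen computes K = M^12 mod 257.
213^1 ≡ 213 (mod 257)
213^2 = (213^1)^2 ≡ 213^2 = 45369 ≡ 137 (mod 257)
213^4 = (213^2)^2 ≡ 137^2 = 18769 ≡ 8 (mod 257)
213^8 = (213^4)^2 ≡ 8^2 = 64 ≡ 64 (mod 257)
213^12 = 213^8 · 213^4 ≡ 64 · 8 ≡ 255 (mod 257).

255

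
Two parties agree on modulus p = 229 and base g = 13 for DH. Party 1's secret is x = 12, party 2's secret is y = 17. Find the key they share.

Party 2 sends B = g^y mod p = 13^17 mod 229.
13^1 ≡ 13 (mod 229)
13^2 = (13^1)^2 ≡ 13^2 = 169 ≡ 169 (mod 229)
13^4 = (13^2)^2 ≡ 169^2 = 28561 ≡ 165 (mod 229)
13^8 = (13^4)^2 ≡ 165^2 = 27225 ≡ 203 (mod 229)
13^16 = (13^8)^2 ≡ 203^2 = 41209 ≡ 218 (mod 229)
13^17 = 13^16 · 13^1 ≡ 218 · 13 ≡ 86 (mod 229).
So B = 86. Party 1 then computes K = B^x mod p = 86^12 mod 229.
86^1 ≡ 86 (mod 229)
86^2 = (86^1)^2 ≡ 86^2 = 7396 ≡ 68 (mod 229)
86^4 = (86^2)^2 ≡ 68^2 = 4624 ≡ 44 (mod 229)
86^8 = (86^4)^2 ≡ 44^2 = 1936 ≡ 104 (mod 229)
86^12 = 86^8 · 86^4 ≡ 104 · 44 ≡ 225 (mod 229).

225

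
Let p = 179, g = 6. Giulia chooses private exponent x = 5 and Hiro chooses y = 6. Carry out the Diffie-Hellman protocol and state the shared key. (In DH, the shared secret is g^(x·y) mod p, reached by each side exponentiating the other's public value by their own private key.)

Hiro sends B = g^y mod p = 6^6 mod 179.
6^1 ≡ 6 (mod 179)
6^2 = (6^1)^2 ≡ 6^2 = 36 ≡ 36 (mod 179)
6^4 = (6^2)^2 ≡ 36^2 = 1296 ≡ 43 (mod 179)
6^6 = 6^4 · 6^2 ≡ 43 · 36 ≡ 116 (mod 179).
So B = 116. Giulia then computes K = B^x mod p = 116^5 mod 179.
116^1 ≡ 116 (mod 179)
116^2 = (116^1)^2 ≡ 116^2 = 13456 ≡ 31 (mod 179)
116^4 = (116^2)^2 ≡ 31^2 = 961 ≡ 66 (mod 179)
116^5 = 116^4 · 116^1 ≡ 66 · 116 ≡ 138 (mod 179).

138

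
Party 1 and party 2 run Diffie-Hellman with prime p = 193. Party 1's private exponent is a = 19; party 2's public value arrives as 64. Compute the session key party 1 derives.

Shared key K = 64^19 mod 193.
64^1 ≡ 64 (mod 193)
64^2 = (64^1)^2 ≡ 64^2 = 4096 ≡ 43 (mod 193)
64^4 = (64^2)^2 ≡ 43^2 = 1849 ≡ 112 (mod 193)
64^8 = (64^4)^2 ≡ 112^2 = 12544 ≡ 192 (mod 193)
64^16 = (64^8)^2 ≡ 192^2 = 36864 ≡ 1 (mod 193)
64^19 = 64^16 · 64^2 · 64^1 ≡ 1 · 43 · 64 ≡ 50 (mod 193).

50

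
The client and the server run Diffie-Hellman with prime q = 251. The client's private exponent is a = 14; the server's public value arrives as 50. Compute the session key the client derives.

91

Shared key K = 50^14 mod 251.
50^1 ≡ 50 (mod 251)
50^2 = (50^1)^2 ≡ 50^2 = 2500 ≡ 241 (mod 251)
50^4 = (50^2)^2 ≡ 241^2 = 58081 ≡ 100 (mod 251)
50^8 = (50^4)^2 ≡ 100^2 = 10000 ≡ 211 (mod 251)
50^14 = 50^8 · 50^4 · 50^2 ≡ 211 · 100 · 241 ≡ 91 (mod 251).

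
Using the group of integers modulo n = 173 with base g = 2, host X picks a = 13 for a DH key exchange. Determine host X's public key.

Public value = 2^13 (mod 173).
2^1 ≡ 2 (mod 173)
2^2 = (2^1)^2 ≡ 2^2 = 4 ≡ 4 (mod 173)
2^4 = (2^2)^2 ≡ 4^2 = 16 ≡ 16 (mod 173)
2^8 = (2^4)^2 ≡ 16^2 = 256 ≡ 83 (mod 173)
2^13 = 2^8 · 2^4 · 2^1 ≡ 83 · 16 · 2 ≡ 61 (mod 173).

61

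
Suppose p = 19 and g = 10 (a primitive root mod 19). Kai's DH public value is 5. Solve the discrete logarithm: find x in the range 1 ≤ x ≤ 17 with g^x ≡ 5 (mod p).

2

Try successive powers of 10 modulo 19:
10^1 ≡ 10
10^2 ≡ 5
Found: x = 2.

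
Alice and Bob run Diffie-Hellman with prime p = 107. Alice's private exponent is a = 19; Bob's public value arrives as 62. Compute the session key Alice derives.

Shared key K = 62^19 mod 107.
62^1 ≡ 62 (mod 107)
62^2 = (62^1)^2 ≡ 62^2 = 3844 ≡ 99 (mod 107)
62^4 = (62^2)^2 ≡ 99^2 = 9801 ≡ 64 (mod 107)
62^8 = (62^4)^2 ≡ 64^2 = 4096 ≡ 30 (mod 107)
62^16 = (62^8)^2 ≡ 30^2 = 900 ≡ 44 (mod 107)
62^19 = 62^16 · 62^2 · 62^1 ≡ 44 · 99 · 62 ≡ 4 (mod 107).

4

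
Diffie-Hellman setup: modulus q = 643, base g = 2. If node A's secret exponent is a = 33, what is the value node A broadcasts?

499

Public value = 2^33 mod 643.
2^1 ≡ 2 (mod 643)
2^2 = (2^1)^2 ≡ 2^2 = 4 ≡ 4 (mod 643)
2^4 = (2^2)^2 ≡ 4^2 = 16 ≡ 16 (mod 643)
2^8 = (2^4)^2 ≡ 16^2 = 256 ≡ 256 (mod 643)
2^16 = (2^8)^2 ≡ 256^2 = 65536 ≡ 593 (mod 643)
2^32 = (2^16)^2 ≡ 593^2 = 351649 ≡ 571 (mod 643)
2^33 = 2^32 · 2^1 ≡ 571 · 2 ≡ 499 (mod 643).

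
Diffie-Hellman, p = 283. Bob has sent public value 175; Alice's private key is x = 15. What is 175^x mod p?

Shared key K = 175^15 mod 283.
175^1 ≡ 175 (mod 283)
175^2 = (175^1)^2 ≡ 175^2 = 30625 ≡ 61 (mod 283)
175^4 = (175^2)^2 ≡ 61^2 = 3721 ≡ 42 (mod 283)
175^8 = (175^4)^2 ≡ 42^2 = 1764 ≡ 66 (mod 283)
175^15 = 175^8 · 175^4 · 175^2 · 175^1 ≡ 66 · 42 · 61 · 175 ≡ 54 (mod 283).

54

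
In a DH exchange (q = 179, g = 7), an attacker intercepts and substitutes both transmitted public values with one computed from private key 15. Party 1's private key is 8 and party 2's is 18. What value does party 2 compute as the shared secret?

15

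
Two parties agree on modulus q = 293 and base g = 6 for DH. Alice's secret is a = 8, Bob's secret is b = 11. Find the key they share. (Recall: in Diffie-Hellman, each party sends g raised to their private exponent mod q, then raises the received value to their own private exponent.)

54

Alice sends A = g^a mod q = 6^8 mod 293.
6^1 ≡ 6 (mod 293)
6^2 = (6^1)^2 ≡ 6^2 = 36 ≡ 36 (mod 293)
6^4 = (6^2)^2 ≡ 36^2 = 1296 ≡ 124 (mod 293)
6^8 = (6^4)^2 ≡ 124^2 = 15376 ≡ 140 (mod 293)
So A = 140. Bob then computes K = A^b mod q = 140^11 mod 293.
140^1 ≡ 140 (mod 293)
140^2 = (140^1)^2 ≡ 140^2 = 19600 ≡ 262 (mod 293)
140^4 = (140^2)^2 ≡ 262^2 = 68644 ≡ 82 (mod 293)
140^8 = (140^4)^2 ≡ 82^2 = 6724 ≡ 278 (mod 293)
140^11 = 140^8 · 140^2 · 140^1 ≡ 278 · 262 · 140 ≡ 54 (mod 293).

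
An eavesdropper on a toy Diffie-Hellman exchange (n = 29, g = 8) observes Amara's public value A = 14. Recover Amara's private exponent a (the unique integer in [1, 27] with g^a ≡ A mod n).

Try successive powers of 8 modulo 29:
8^1 ≡ 8
8^2 ≡ 6
8^3 ≡ 19
8^4 ≡ 7
8^5 ≡ 27
8^6 ≡ 13
8^7 ≡ 17
8^8 ≡ 20
8^9 ≡ 15
8^10 ≡ 4
8^11 ≡ 3
8^12 ≡ 24
8^13 ≡ 18
8^14 ≡ 28
8^15 ≡ 21
8^16 ≡ 23
8^17 ≡ 10
8^18 ≡ 22
8^19 ≡ 2
8^20 ≡ 16
8^21 ≡ 12
8^22 ≡ 9
8^23 ≡ 14
Found: a = 23.

23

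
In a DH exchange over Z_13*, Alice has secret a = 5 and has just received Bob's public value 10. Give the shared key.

4

Shared key K = 10^5 mod 13.
10^1 ≡ 10 (mod 13)
10^2 = (10^1)^2 ≡ 10^2 = 100 ≡ 9 (mod 13)
10^4 = (10^2)^2 ≡ 9^2 = 81 ≡ 3 (mod 13)
10^5 = 10^4 · 10^1 ≡ 3 · 10 ≡ 4 (mod 13).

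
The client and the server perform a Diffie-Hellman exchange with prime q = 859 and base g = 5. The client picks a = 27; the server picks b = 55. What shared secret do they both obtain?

124

The server sends B = g^b mod q = 5^55 mod 859.
5^1 ≡ 5 (mod 859)
5^2 = (5^1)^2 ≡ 5^2 = 25 ≡ 25 (mod 859)
5^4 = (5^2)^2 ≡ 25^2 = 625 ≡ 625 (mod 859)
5^8 = (5^4)^2 ≡ 625^2 = 390625 ≡ 639 (mod 859)
5^16 = (5^8)^2 ≡ 639^2 = 408321 ≡ 296 (mod 859)
5^32 = (5^16)^2 ≡ 296^2 = 87616 ≡ 857 (mod 859)
5^55 = 5^32 · 5^16 · 5^4 · 5^2 · 5^1 ≡ 857 · 296 · 625 · 25 · 5 ≡ 278 (mod 859).
So B = 278. The client then computes K = B^a mod q = 278^27 mod 859.
278^1 ≡ 278 (mod 859)
278^2 = (278^1)^2 ≡ 278^2 = 77284 ≡ 833 (mod 859)
278^4 = (278^2)^2 ≡ 833^2 = 693889 ≡ 676 (mod 859)
278^8 = (278^4)^2 ≡ 676^2 = 456976 ≡ 847 (mod 859)
278^16 = (278^8)^2 ≡ 847^2 = 717409 ≡ 144 (mod 859)
278^27 = 278^16 · 278^8 · 278^2 · 278^1 ≡ 144 · 847 · 833 · 278 ≡ 124 (mod 859).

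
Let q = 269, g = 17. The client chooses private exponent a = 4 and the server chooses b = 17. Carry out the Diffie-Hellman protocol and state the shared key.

220

The client sends A = g^a mod q = 17^4 mod 269.
17^1 ≡ 17 (mod 269)
17^2 = (17^1)^2 ≡ 17^2 = 289 ≡ 20 (mod 269)
17^4 = (17^2)^2 ≡ 20^2 = 400 ≡ 131 (mod 269)
So A = 131. The server then computes K = A^b mod q = 131^17 mod 269.
131^1 ≡ 131 (mod 269)
131^2 = (131^1)^2 ≡ 131^2 = 17161 ≡ 214 (mod 269)
131^4 = (131^2)^2 ≡ 214^2 = 45796 ≡ 66 (mod 269)
131^8 = (131^4)^2 ≡ 66^2 = 4356 ≡ 52 (mod 269)
131^16 = (131^8)^2 ≡ 52^2 = 2704 ≡ 14 (mod 269)
131^17 = 131^16 · 131^1 ≡ 14 · 131 ≡ 220 (mod 269).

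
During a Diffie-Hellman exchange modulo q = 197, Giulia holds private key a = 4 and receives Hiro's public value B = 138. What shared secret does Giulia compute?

Shared key K = 138^4 mod 197.
138^1 ≡ 138 (mod 197)
138^2 = (138^1)^2 ≡ 138^2 = 19044 ≡ 132 (mod 197)
138^4 = (138^2)^2 ≡ 132^2 = 17424 ≡ 88 (mod 197)

88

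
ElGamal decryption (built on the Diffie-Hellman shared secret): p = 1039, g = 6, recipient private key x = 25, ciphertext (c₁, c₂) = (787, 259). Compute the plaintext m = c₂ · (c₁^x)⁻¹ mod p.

Shared mask s = c₁^x mod p = 787^25 mod 1039.
787^1 ≡ 787 (mod 1039)
787^2 = (787^1)^2 ≡ 787^2 = 619369 ≡ 125 (mod 1039)
787^4 = (787^2)^2 ≡ 125^2 = 15625 ≡ 40 (mod 1039)
787^8 = (787^4)^2 ≡ 40^2 = 1600 ≡ 561 (mod 1039)
787^16 = (787^8)^2 ≡ 561^2 = 314721 ≡ 943 (mod 1039)
787^25 = 787^16 · 787^8 · 787^1 ≡ 943 · 561 · 787 ≡ 294 (mod 1039).
So s = 294; s⁻¹ ≡ 675 (mod 1039).
m = c₂ · s⁻¹ mod 1039 = 259 · 675 mod 1039 = 273.

273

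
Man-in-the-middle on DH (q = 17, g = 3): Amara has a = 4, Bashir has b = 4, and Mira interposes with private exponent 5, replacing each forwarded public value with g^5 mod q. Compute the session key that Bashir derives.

13

Bashir receives Mira's public value M = 3^5 mod 17 instead of the honest one.
3^1 ≡ 3 (mod 17)
3^2 = (3^1)^2 ≡ 3^2 = 9 ≡ 9 (mod 17)
3^4 = (3^2)^2 ≡ 9^2 = 81 ≡ 13 (mod 17)
3^5 = 3^4 · 3^1 ≡ 13 · 3 ≡ 5 (mod 17).
So M = 5. Bashir computes K = M^4 mod 17.
5^1 ≡ 5 (mod 17)
5^2 = (5^1)^2 ≡ 5^2 = 25 ≡ 8 (mod 17)
5^4 = (5^2)^2 ≡ 8^2 = 64 ≡ 13 (mod 17)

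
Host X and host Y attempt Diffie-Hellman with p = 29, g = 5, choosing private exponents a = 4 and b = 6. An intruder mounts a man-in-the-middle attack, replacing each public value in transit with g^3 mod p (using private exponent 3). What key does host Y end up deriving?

Host Y receives an intruder's public value M = 5^3 mod 29 instead of the honest one.
5^1 ≡ 5 (mod 29)
5^2 = (5^1)^2 ≡ 5^2 = 25 ≡ 25 (mod 29)
5^3 = 5^2 · 5^1 ≡ 25 · 5 ≡ 9 (mod 29).
So M = 9. Host Y computes K = M^6 mod 29.
9^1 ≡ 9 (mod 29)
9^2 = (9^1)^2 ≡ 9^2 = 81 ≡ 23 (mod 29)
9^4 = (9^2)^2 ≡ 23^2 = 529 ≡ 7 (mod 29)
9^6 = 9^4 · 9^2 ≡ 7 · 23 ≡ 16 (mod 29).

16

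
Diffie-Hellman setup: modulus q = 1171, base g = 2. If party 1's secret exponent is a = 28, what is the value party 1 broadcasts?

100

Public value = 2^28 (mod 1171).
2^1 ≡ 2 (mod 1171)
2^2 = (2^1)^2 ≡ 2^2 = 4 ≡ 4 (mod 1171)
2^4 = (2^2)^2 ≡ 4^2 = 16 ≡ 16 (mod 1171)
2^8 = (2^4)^2 ≡ 16^2 = 256 ≡ 256 (mod 1171)
2^16 = (2^8)^2 ≡ 256^2 = 65536 ≡ 1131 (mod 1171)
2^28 = 2^16 · 2^8 · 2^4 ≡ 1131 · 256 · 16 ≡ 100 (mod 1171).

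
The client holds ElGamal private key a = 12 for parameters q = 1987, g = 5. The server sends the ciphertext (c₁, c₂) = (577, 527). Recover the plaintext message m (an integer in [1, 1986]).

Shared mask s = c₁^a mod q = 577^12 mod 1987.
577^1 ≡ 577 (mod 1987)
577^2 = (577^1)^2 ≡ 577^2 = 332929 ≡ 1100 (mod 1987)
577^4 = (577^2)^2 ≡ 1100^2 = 1210000 ≡ 1904 (mod 1987)
577^8 = (577^4)^2 ≡ 1904^2 = 3625216 ≡ 928 (mod 1987)
577^12 = 577^8 · 577^4 ≡ 928 · 1904 ≡ 469 (mod 1987).
So s = 469; s⁻¹ ≡ 716 (mod 1987).
m = c₂ · s⁻¹ mod 1987 = 527 · 716 mod 1987 = 1789.

1789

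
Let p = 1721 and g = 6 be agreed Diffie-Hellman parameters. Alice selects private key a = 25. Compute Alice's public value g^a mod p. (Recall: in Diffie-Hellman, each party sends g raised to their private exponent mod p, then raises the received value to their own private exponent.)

Public value = 6^25 mod 1721.
6^1 ≡ 6 (mod 1721)
6^2 = (6^1)^2 ≡ 6^2 = 36 ≡ 36 (mod 1721)
6^4 = (6^2)^2 ≡ 36^2 = 1296 ≡ 1296 (mod 1721)
6^8 = (6^4)^2 ≡ 1296^2 = 1679616 ≡ 1641 (mod 1721)
6^16 = (6^8)^2 ≡ 1641^2 = 2692881 ≡ 1237 (mod 1721)
6^25 = 6^16 · 6^8 · 6^1 ≡ 1237 · 1641 · 6 ≡ 1706 (mod 1721).

1706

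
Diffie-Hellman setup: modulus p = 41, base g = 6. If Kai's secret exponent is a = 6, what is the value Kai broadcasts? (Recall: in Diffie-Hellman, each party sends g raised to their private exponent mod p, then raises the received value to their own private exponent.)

39

Public value = 6^6 mod 41.
6^1 ≡ 6 (mod 41)
6^2 = (6^1)^2 ≡ 6^2 = 36 ≡ 36 (mod 41)
6^4 = (6^2)^2 ≡ 36^2 = 1296 ≡ 25 (mod 41)
6^6 = 6^4 · 6^2 ≡ 25 · 36 ≡ 39 (mod 41).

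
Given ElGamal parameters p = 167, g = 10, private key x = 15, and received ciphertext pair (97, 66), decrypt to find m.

Shared mask s = c₁^x mod p = 97^15 mod 167.
97^1 ≡ 97 (mod 167)
97^2 = (97^1)^2 ≡ 97^2 = 9409 ≡ 57 (mod 167)
97^4 = (97^2)^2 ≡ 57^2 = 3249 ≡ 76 (mod 167)
97^8 = (97^4)^2 ≡ 76^2 = 5776 ≡ 98 (mod 167)
97^15 = 97^8 · 97^4 · 97^2 · 97^1 ≡ 98 · 76 · 57 · 97 ≡ 130 (mod 167).
So s = 130; s⁻¹ ≡ 9 (mod 167).
m = c₂ · s⁻¹ mod 167 = 66 · 9 mod 167 = 93.

93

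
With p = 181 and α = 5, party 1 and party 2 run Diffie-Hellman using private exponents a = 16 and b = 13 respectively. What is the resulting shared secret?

29

Party 2 sends B = α^b mod p = 5^13 mod 181.
5^1 ≡ 5 (mod 181)
5^2 = (5^1)^2 ≡ 5^2 = 25 ≡ 25 (mod 181)
5^4 = (5^2)^2 ≡ 25^2 = 625 ≡ 82 (mod 181)
5^8 = (5^4)^2 ≡ 82^2 = 6724 ≡ 27 (mod 181)
5^13 = 5^8 · 5^4 · 5^1 ≡ 27 · 82 · 5 ≡ 29 (mod 181).
So B = 29. Party 1 then computes K = B^a mod p = 29^16 mod 181.
29^1 ≡ 29 (mod 181)
29^2 = (29^1)^2 ≡ 29^2 = 841 ≡ 117 (mod 181)
29^4 = (29^2)^2 ≡ 117^2 = 13689 ≡ 114 (mod 181)
29^8 = (29^4)^2 ≡ 114^2 = 12996 ≡ 145 (mod 181)
29^16 = (29^8)^2 ≡ 145^2 = 21025 ≡ 29 (mod 181)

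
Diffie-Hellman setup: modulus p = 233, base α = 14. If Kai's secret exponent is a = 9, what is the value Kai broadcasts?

124

Public value = 14^9 mod 233.
14^1 ≡ 14 (mod 233)
14^2 = (14^1)^2 ≡ 14^2 = 196 ≡ 196 (mod 233)
14^4 = (14^2)^2 ≡ 196^2 = 38416 ≡ 204 (mod 233)
14^8 = (14^4)^2 ≡ 204^2 = 41616 ≡ 142 (mod 233)
14^9 = 14^8 · 14^1 ≡ 142 · 14 ≡ 124 (mod 233).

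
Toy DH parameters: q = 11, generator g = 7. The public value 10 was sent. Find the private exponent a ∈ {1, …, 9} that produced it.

Try successive powers of 7 modulo 11:
7^1 ≡ 7
7^2 ≡ 5
7^3 ≡ 2
7^4 ≡ 3
7^5 ≡ 10
Found: a = 5.

5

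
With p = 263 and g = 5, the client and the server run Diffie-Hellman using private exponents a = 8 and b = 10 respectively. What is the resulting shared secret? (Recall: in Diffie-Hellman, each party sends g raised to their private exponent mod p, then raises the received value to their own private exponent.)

35

The client sends A = g^a mod p = 5^8 mod 263.
5^1 ≡ 5 (mod 263)
5^2 = (5^1)^2 ≡ 5^2 = 25 ≡ 25 (mod 263)
5^4 = (5^2)^2 ≡ 25^2 = 625 ≡ 99 (mod 263)
5^8 = (5^4)^2 ≡ 99^2 = 9801 ≡ 70 (mod 263)
So A = 70. The server then computes K = A^b mod p = 70^10 mod 263.
70^1 ≡ 70 (mod 263)
70^2 = (70^1)^2 ≡ 70^2 = 4900 ≡ 166 (mod 263)
70^4 = (70^2)^2 ≡ 166^2 = 27556 ≡ 204 (mod 263)
70^8 = (70^4)^2 ≡ 204^2 = 41616 ≡ 62 (mod 263)
70^10 = 70^8 · 70^2 ≡ 62 · 166 ≡ 35 (mod 263).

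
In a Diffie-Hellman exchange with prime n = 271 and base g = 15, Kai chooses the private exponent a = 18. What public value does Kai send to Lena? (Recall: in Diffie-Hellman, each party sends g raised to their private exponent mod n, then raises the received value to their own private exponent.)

Public value = 15^18 mod 271.
15^1 ≡ 15 (mod 271)
15^2 = (15^1)^2 ≡ 15^2 = 225 ≡ 225 (mod 271)
15^4 = (15^2)^2 ≡ 225^2 = 50625 ≡ 219 (mod 271)
15^8 = (15^4)^2 ≡ 219^2 = 47961 ≡ 265 (mod 271)
15^16 = (15^8)^2 ≡ 265^2 = 70225 ≡ 36 (mod 271)
15^18 = 15^16 · 15^2 ≡ 36 · 225 ≡ 241 (mod 271).

241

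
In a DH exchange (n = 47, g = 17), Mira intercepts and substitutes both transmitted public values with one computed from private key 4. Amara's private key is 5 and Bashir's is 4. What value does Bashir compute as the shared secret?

Bashir receives Mira's public value M = 17^4 mod 47 instead of the honest one.
17^1 ≡ 17 (mod 47)
17^2 = (17^1)^2 ≡ 17^2 = 289 ≡ 7 (mod 47)
17^4 = (17^2)^2 ≡ 7^2 = 49 ≡ 2 (mod 47)
So M = 2. Bashir computes K = M^4 mod 47.
2^1 ≡ 2 (mod 47)
2^2 = (2^1)^2 ≡ 2^2 = 4 ≡ 4 (mod 47)
2^4 = (2^2)^2 ≡ 4^2 = 16 ≡ 16 (mod 47)

16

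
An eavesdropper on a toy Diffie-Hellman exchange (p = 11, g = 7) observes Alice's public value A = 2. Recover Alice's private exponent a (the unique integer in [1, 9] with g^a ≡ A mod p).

Try successive powers of 7 modulo 11:
7^1 ≡ 7
7^2 ≡ 5
7^3 ≡ 2
Found: a = 3.

3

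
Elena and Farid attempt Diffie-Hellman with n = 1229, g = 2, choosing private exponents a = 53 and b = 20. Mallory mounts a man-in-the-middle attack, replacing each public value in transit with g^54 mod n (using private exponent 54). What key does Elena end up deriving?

937

Elena receives Mallory's public value M = 2^54 mod 1229 instead of the honest one.
2^1 ≡ 2 (mod 1229)
2^2 = (2^1)^2 ≡ 2^2 = 4 ≡ 4 (mod 1229)
2^4 = (2^2)^2 ≡ 4^2 = 16 ≡ 16 (mod 1229)
2^8 = (2^4)^2 ≡ 16^2 = 256 ≡ 256 (mod 1229)
2^16 = (2^8)^2 ≡ 256^2 = 65536 ≡ 399 (mod 1229)
2^32 = (2^16)^2 ≡ 399^2 = 159201 ≡ 660 (mod 1229)
2^54 = 2^32 · 2^16 · 2^4 · 2^2 ≡ 660 · 399 · 16 · 4 ≡ 483 (mod 1229).
So M = 483. Elena computes K = M^53 mod 1229.
483^1 ≡ 483 (mod 1229)
483^2 = (483^1)^2 ≡ 483^2 = 233289 ≡ 1008 (mod 1229)
483^4 = (483^2)^2 ≡ 1008^2 = 1016064 ≡ 910 (mod 1229)
483^8 = (483^4)^2 ≡ 910^2 = 828100 ≡ 983 (mod 1229)
483^16 = (483^8)^2 ≡ 983^2 = 966289 ≡ 295 (mod 1229)
483^32 = (483^16)^2 ≡ 295^2 = 87025 ≡ 995 (mod 1229)
483^53 = 483^32 · 483^16 · 483^4 · 483^1 ≡ 995 · 295 · 910 · 483 ≡ 937 (mod 1229).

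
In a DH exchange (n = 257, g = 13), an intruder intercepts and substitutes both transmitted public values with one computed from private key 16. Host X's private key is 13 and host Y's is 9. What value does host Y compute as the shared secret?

193

Host Y receives an intruder's public value M = 13^16 mod 257 instead of the honest one.
13^1 ≡ 13 (mod 257)
13^2 = (13^1)^2 ≡ 13^2 = 169 ≡ 169 (mod 257)
13^4 = (13^2)^2 ≡ 169^2 = 28561 ≡ 34 (mod 257)
13^8 = (13^4)^2 ≡ 34^2 = 1156 ≡ 128 (mod 257)
13^16 = (13^8)^2 ≡ 128^2 = 16384 ≡ 193 (mod 257)
So M = 193. Host Y computes K = M^9 mod 257.
193^1 ≡ 193 (mod 257)
193^2 = (193^1)^2 ≡ 193^2 = 37249 ≡ 241 (mod 257)
193^4 = (193^2)^2 ≡ 241^2 = 58081 ≡ 256 (mod 257)
193^8 = (193^4)^2 ≡ 256^2 = 65536 ≡ 1 (mod 257)
193^9 = 193^8 · 193^1 ≡ 1 · 193 ≡ 193 (mod 257).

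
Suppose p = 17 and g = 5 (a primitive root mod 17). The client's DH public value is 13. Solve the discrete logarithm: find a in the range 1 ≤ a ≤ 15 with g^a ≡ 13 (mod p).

4

Try successive powers of 5 modulo 17:
5^1 ≡ 5
5^2 ≡ 8
5^3 ≡ 6
5^4 ≡ 13
Found: a = 4.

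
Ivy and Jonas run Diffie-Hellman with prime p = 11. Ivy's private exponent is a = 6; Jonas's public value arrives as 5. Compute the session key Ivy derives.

5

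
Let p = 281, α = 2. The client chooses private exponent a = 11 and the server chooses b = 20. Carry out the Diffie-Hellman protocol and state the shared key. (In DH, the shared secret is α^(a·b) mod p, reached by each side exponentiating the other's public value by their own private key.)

181

The server sends B = α^b mod p = 2^20 mod 281.
2^1 ≡ 2 (mod 281)
2^2 = (2^1)^2 ≡ 2^2 = 4 ≡ 4 (mod 281)
2^4 = (2^2)^2 ≡ 4^2 = 16 ≡ 16 (mod 281)
2^8 = (2^4)^2 ≡ 16^2 = 256 ≡ 256 (mod 281)
2^16 = (2^8)^2 ≡ 256^2 = 65536 ≡ 63 (mod 281)
2^20 = 2^16 · 2^4 ≡ 63 · 16 ≡ 165 (mod 281).
So B = 165. The client then computes K = B^a mod p = 165^11 mod 281.
165^1 ≡ 165 (mod 281)
165^2 = (165^1)^2 ≡ 165^2 = 27225 ≡ 249 (mod 281)
165^4 = (165^2)^2 ≡ 249^2 = 62001 ≡ 181 (mod 281)
165^8 = (165^4)^2 ≡ 181^2 = 32761 ≡ 165 (mod 281)
165^11 = 165^8 · 165^2 · 165^1 ≡ 165 · 249 · 165 ≡ 181 (mod 281).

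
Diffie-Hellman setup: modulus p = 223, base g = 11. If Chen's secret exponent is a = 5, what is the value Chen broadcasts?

45

Public value = 11^5 (mod 223).
11^1 ≡ 11 (mod 223)
11^2 = (11^1)^2 ≡ 11^2 = 121 ≡ 121 (mod 223)
11^4 = (11^2)^2 ≡ 121^2 = 14641 ≡ 146 (mod 223)
11^5 = 11^4 · 11^1 ≡ 146 · 11 ≡ 45 (mod 223).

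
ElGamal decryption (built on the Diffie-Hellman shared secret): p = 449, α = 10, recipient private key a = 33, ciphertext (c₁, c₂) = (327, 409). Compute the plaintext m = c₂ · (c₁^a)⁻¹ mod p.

Shared mask s = c₁^a mod p = 327^33 mod 449.
327^1 ≡ 327 (mod 449)
327^2 = (327^1)^2 ≡ 327^2 = 106929 ≡ 67 (mod 449)
327^4 = (327^2)^2 ≡ 67^2 = 4489 ≡ 448 (mod 449)
327^8 = (327^4)^2 ≡ 448^2 = 200704 ≡ 1 (mod 449)
327^16 = (327^8)^2 ≡ 1^2 = 1 ≡ 1 (mod 449)
327^32 = (327^16)^2 ≡ 1^2 = 1 ≡ 1 (mod 449)
327^33 = 327^32 · 327^1 ≡ 1 · 327 ≡ 327 (mod 449).
So s = 327; s⁻¹ ≡ 92 (mod 449).
m = c₂ · s⁻¹ mod 449 = 409 · 92 mod 449 = 361.

361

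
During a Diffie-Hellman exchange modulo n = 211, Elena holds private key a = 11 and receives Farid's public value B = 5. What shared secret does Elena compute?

193

Shared key K = 5^11 mod 211.
5^1 ≡ 5 (mod 211)
5^2 = (5^1)^2 ≡ 5^2 = 25 ≡ 25 (mod 211)
5^4 = (5^2)^2 ≡ 25^2 = 625 ≡ 203 (mod 211)
5^8 = (5^4)^2 ≡ 203^2 = 41209 ≡ 64 (mod 211)
5^11 = 5^8 · 5^2 · 5^1 ≡ 64 · 25 · 5 ≡ 193 (mod 211).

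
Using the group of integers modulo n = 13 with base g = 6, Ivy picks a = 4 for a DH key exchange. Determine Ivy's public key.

Public value = 6^4 mod 13.
6^1 ≡ 6 (mod 13)
6^2 = (6^1)^2 ≡ 6^2 = 36 ≡ 10 (mod 13)
6^4 = (6^2)^2 ≡ 10^2 = 100 ≡ 9 (mod 13)

9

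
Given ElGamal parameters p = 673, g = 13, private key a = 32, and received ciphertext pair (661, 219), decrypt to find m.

Shared mask s = c₁^a mod p = 661^32 mod 673.
661^1 ≡ 661 (mod 673)
661^2 = (661^1)^2 ≡ 661^2 = 436921 ≡ 144 (mod 673)
661^4 = (661^2)^2 ≡ 144^2 = 20736 ≡ 546 (mod 673)
661^8 = (661^4)^2 ≡ 546^2 = 298116 ≡ 650 (mod 673)
661^16 = (661^8)^2 ≡ 650^2 = 422500 ≡ 529 (mod 673)
661^32 = (661^16)^2 ≡ 529^2 = 279841 ≡ 546 (mod 673)
So s = 546; s⁻¹ ≡ 620 (mod 673).
m = c₂ · s⁻¹ mod 673 = 219 · 620 mod 673 = 507.

507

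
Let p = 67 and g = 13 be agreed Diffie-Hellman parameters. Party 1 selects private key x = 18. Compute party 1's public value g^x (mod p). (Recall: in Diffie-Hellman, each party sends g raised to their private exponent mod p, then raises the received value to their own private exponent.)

9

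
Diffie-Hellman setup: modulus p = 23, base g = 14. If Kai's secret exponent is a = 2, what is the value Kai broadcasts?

Public value = 14^2 (mod 23).
14^1 ≡ 14 (mod 23)
14^2 = (14^1)^2 ≡ 14^2 = 196 ≡ 12 (mod 23)

12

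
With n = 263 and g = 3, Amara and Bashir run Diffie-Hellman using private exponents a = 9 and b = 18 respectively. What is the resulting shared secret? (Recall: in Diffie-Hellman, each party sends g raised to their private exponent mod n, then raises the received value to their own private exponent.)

Bashir sends B = g^b mod n = 3^18 mod 263.
3^1 ≡ 3 (mod 263)
3^2 = (3^1)^2 ≡ 3^2 = 9 ≡ 9 (mod 263)
3^4 = (3^2)^2 ≡ 9^2 = 81 ≡ 81 (mod 263)
3^8 = (3^4)^2 ≡ 81^2 = 6561 ≡ 249 (mod 263)
3^16 = (3^8)^2 ≡ 249^2 = 62001 ≡ 196 (mod 263)
3^18 = 3^16 · 3^2 ≡ 196 · 9 ≡ 186 (mod 263).
So B = 186. Amara then computes K = B^a mod n = 186^9 mod 263.
186^1 ≡ 186 (mod 263)
186^2 = (186^1)^2 ≡ 186^2 = 34596 ≡ 143 (mod 263)
186^4 = (186^2)^2 ≡ 143^2 = 20449 ≡ 198 (mod 263)
186^8 = (186^4)^2 ≡ 198^2 = 39204 ≡ 17 (mod 263)
186^9 = 186^8 · 186^1 ≡ 17 · 186 ≡ 6 (mod 263).

6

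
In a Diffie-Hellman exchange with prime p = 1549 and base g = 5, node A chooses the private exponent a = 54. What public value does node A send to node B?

1002

Public value = 5^54 mod 1549.
5^1 ≡ 5 (mod 1549)
5^2 = (5^1)^2 ≡ 5^2 = 25 ≡ 25 (mod 1549)
5^4 = (5^2)^2 ≡ 25^2 = 625 ≡ 625 (mod 1549)
5^8 = (5^4)^2 ≡ 625^2 = 390625 ≡ 277 (mod 1549)
5^16 = (5^8)^2 ≡ 277^2 = 76729 ≡ 828 (mod 1549)
5^32 = (5^16)^2 ≡ 828^2 = 685584 ≡ 926 (mod 1549)
5^54 = 5^32 · 5^16 · 5^4 · 5^2 ≡ 926 · 828 · 625 · 25 ≡ 1002 (mod 1549).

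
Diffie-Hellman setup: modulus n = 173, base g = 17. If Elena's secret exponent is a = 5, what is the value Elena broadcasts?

Public value = 17^5 (mod 173).
17^1 ≡ 17 (mod 173)
17^2 = (17^1)^2 ≡ 17^2 = 289 ≡ 116 (mod 173)
17^4 = (17^2)^2 ≡ 116^2 = 13456 ≡ 135 (mod 173)
17^5 = 17^4 · 17^1 ≡ 135 · 17 ≡ 46 (mod 173).

46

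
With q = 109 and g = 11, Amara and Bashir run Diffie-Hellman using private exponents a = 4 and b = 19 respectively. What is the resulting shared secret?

25

Bashir sends B = g^b mod q = 11^19 mod 109.
11^1 ≡ 11 (mod 109)
11^2 = (11^1)^2 ≡ 11^2 = 121 ≡ 12 (mod 109)
11^4 = (11^2)^2 ≡ 12^2 = 144 ≡ 35 (mod 109)
11^8 = (11^4)^2 ≡ 35^2 = 1225 ≡ 26 (mod 109)
11^16 = (11^8)^2 ≡ 26^2 = 676 ≡ 22 (mod 109)
11^19 = 11^16 · 11^2 · 11^1 ≡ 22 · 12 · 11 ≡ 70 (mod 109).
So B = 70. Amara then computes K = B^a mod q = 70^4 mod 109.
70^1 ≡ 70 (mod 109)
70^2 = (70^1)^2 ≡ 70^2 = 4900 ≡ 104 (mod 109)
70^4 = (70^2)^2 ≡ 104^2 = 10816 ≡ 25 (mod 109)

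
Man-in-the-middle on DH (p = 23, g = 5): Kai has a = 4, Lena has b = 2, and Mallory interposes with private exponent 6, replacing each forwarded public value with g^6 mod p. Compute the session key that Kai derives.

2

Kai receives Mallory's public value M = 5^6 mod 23 instead of the honest one.
5^1 ≡ 5 (mod 23)
5^2 = (5^1)^2 ≡ 5^2 = 25 ≡ 2 (mod 23)
5^4 = (5^2)^2 ≡ 2^2 = 4 ≡ 4 (mod 23)
5^6 = 5^4 · 5^2 ≡ 4 · 2 ≡ 8 (mod 23).
So M = 8. Kai computes K = M^4 mod 23.
8^1 ≡ 8 (mod 23)
8^2 = (8^1)^2 ≡ 8^2 = 64 ≡ 18 (mod 23)
8^4 = (8^2)^2 ≡ 18^2 = 324 ≡ 2 (mod 23)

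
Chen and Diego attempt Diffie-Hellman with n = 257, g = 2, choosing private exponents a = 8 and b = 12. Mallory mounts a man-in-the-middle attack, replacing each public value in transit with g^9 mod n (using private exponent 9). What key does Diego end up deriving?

Diego receives Mallory's public value M = 2^9 mod 257 instead of the honest one.
2^1 ≡ 2 (mod 257)
2^2 = (2^1)^2 ≡ 2^2 = 4 ≡ 4 (mod 257)
2^4 = (2^2)^2 ≡ 4^2 = 16 ≡ 16 (mod 257)
2^8 = (2^4)^2 ≡ 16^2 = 256 ≡ 256 (mod 257)
2^9 = 2^8 · 2^1 ≡ 256 · 2 ≡ 255 (mod 257).
So M = 255. Diego computes K = M^12 mod 257.
255^1 ≡ 255 (mod 257)
255^2 = (255^1)^2 ≡ 255^2 = 65025 ≡ 4 (mod 257)
255^4 = (255^2)^2 ≡ 4^2 = 16 ≡ 16 (mod 257)
255^8 = (255^4)^2 ≡ 16^2 = 256 ≡ 256 (mod 257)
255^12 = 255^8 · 255^4 ≡ 256 · 16 ≡ 241 (mod 257).

241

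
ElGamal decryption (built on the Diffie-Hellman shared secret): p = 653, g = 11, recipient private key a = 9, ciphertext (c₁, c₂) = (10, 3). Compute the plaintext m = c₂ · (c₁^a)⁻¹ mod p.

521

Shared mask s = c₁^a mod p = 10^9 mod 653.
10^1 ≡ 10 (mod 653)
10^2 = (10^1)^2 ≡ 10^2 = 100 ≡ 100 (mod 653)
10^4 = (10^2)^2 ≡ 100^2 = 10000 ≡ 205 (mod 653)
10^8 = (10^4)^2 ≡ 205^2 = 42025 ≡ 233 (mod 653)
10^9 = 10^8 · 10^1 ≡ 233 · 10 ≡ 371 (mod 653).
So s = 371; s⁻¹ ≡ 609 (mod 653).
m = c₂ · s⁻¹ mod 653 = 3 · 609 mod 653 = 521.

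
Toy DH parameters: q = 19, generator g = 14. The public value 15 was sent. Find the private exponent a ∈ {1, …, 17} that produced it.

17

Try successive powers of 14 modulo 19:
14^1 ≡ 14
14^2 ≡ 6
14^3 ≡ 8
14^4 ≡ 17
14^5 ≡ 10
14^6 ≡ 7
14^7 ≡ 3
14^8 ≡ 4
14^9 ≡ 18
14^10 ≡ 5
14^11 ≡ 13
14^12 ≡ 11
14^13 ≡ 2
14^14 ≡ 9
14^15 ≡ 12
14^16 ≡ 16
14^17 ≡ 15
Found: a = 17.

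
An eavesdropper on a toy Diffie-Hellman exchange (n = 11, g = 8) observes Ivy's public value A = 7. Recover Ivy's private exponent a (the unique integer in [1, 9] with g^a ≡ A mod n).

9

Try successive powers of 8 modulo 11:
8^1 ≡ 8
8^2 ≡ 9
8^3 ≡ 6
8^4 ≡ 4
8^5 ≡ 10
8^6 ≡ 3
8^7 ≡ 2
8^8 ≡ 5
8^9 ≡ 7
Found: a = 9.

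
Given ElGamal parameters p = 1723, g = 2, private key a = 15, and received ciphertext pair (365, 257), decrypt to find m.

Shared mask s = c₁^a mod p = 365^15 mod 1723.
365^1 ≡ 365 (mod 1723)
365^2 = (365^1)^2 ≡ 365^2 = 133225 ≡ 554 (mod 1723)
365^4 = (365^2)^2 ≡ 554^2 = 306916 ≡ 222 (mod 1723)
365^8 = (365^4)^2 ≡ 222^2 = 49284 ≡ 1040 (mod 1723)
365^15 = 365^8 · 365^4 · 365^2 · 365^1 ≡ 1040 · 222 · 554 · 365 ≡ 485 (mod 1723).
So s = 485; s⁻¹ ≡ 135 (mod 1723).
m = c₂ · s⁻¹ mod 1723 = 257 · 135 mod 1723 = 235.

235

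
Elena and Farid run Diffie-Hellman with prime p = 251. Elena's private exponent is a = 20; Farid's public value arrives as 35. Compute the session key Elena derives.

Shared key K = 35^20 mod 251.
35^1 ≡ 35 (mod 251)
35^2 = (35^1)^2 ≡ 35^2 = 1225 ≡ 221 (mod 251)
35^4 = (35^2)^2 ≡ 221^2 = 48841 ≡ 147 (mod 251)
35^8 = (35^4)^2 ≡ 147^2 = 21609 ≡ 23 (mod 251)
35^16 = (35^8)^2 ≡ 23^2 = 529 ≡ 27 (mod 251)
35^20 = 35^16 · 35^4 ≡ 27 · 147 ≡ 204 (mod 251).

204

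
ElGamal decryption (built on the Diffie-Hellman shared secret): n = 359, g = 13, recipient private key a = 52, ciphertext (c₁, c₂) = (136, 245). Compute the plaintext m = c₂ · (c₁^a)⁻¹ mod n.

170

Shared mask s = c₁^a mod n = 136^52 mod 359.
136^1 ≡ 136 (mod 359)
136^2 = (136^1)^2 ≡ 136^2 = 18496 ≡ 187 (mod 359)
136^4 = (136^2)^2 ≡ 187^2 = 34969 ≡ 146 (mod 359)
136^8 = (136^4)^2 ≡ 146^2 = 21316 ≡ 135 (mod 359)
136^16 = (136^8)^2 ≡ 135^2 = 18225 ≡ 275 (mod 359)
136^32 = (136^16)^2 ≡ 275^2 = 75625 ≡ 235 (mod 359)
136^52 = 136^32 · 136^16 · 136^4 ≡ 235 · 275 · 146 ≡ 12 (mod 359).
So s = 12; s⁻¹ ≡ 30 (mod 359).
m = c₂ · s⁻¹ mod 359 = 245 · 30 mod 359 = 170.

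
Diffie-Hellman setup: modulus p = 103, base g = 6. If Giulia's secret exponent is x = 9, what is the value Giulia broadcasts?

Public value = 6^9 mod 103.
6^1 ≡ 6 (mod 103)
6^2 = (6^1)^2 ≡ 6^2 = 36 ≡ 36 (mod 103)
6^4 = (6^2)^2 ≡ 36^2 = 1296 ≡ 60 (mod 103)
6^8 = (6^4)^2 ≡ 60^2 = 3600 ≡ 98 (mod 103)
6^9 = 6^8 · 6^1 ≡ 98 · 6 ≡ 73 (mod 103).

73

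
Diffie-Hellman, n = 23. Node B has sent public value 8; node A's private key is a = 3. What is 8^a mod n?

6

Shared key K = 8^3 mod 23.
8^1 ≡ 8 (mod 23)
8^2 = (8^1)^2 ≡ 8^2 = 64 ≡ 18 (mod 23)
8^3 = 8^2 · 8^1 ≡ 18 · 8 ≡ 6 (mod 23).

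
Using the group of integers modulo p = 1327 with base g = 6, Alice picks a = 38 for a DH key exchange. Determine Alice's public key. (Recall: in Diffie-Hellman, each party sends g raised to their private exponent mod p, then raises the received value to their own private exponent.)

724

Public value = 6^38 (mod 1327).
6^1 ≡ 6 (mod 1327)
6^2 = (6^1)^2 ≡ 6^2 = 36 ≡ 36 (mod 1327)
6^4 = (6^2)^2 ≡ 36^2 = 1296 ≡ 1296 (mod 1327)
6^8 = (6^4)^2 ≡ 1296^2 = 1679616 ≡ 961 (mod 1327)
6^16 = (6^8)^2 ≡ 961^2 = 923521 ≡ 1256 (mod 1327)
6^32 = (6^16)^2 ≡ 1256^2 = 1577536 ≡ 1060 (mod 1327)
6^38 = 6^32 · 6^4 · 6^2 ≡ 1060 · 1296 · 36 ≡ 724 (mod 1327).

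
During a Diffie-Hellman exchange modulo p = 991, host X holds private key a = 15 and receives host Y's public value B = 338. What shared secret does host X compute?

Shared key K = 338^15 mod 991.
338^1 ≡ 338 (mod 991)
338^2 = (338^1)^2 ≡ 338^2 = 114244 ≡ 279 (mod 991)
338^4 = (338^2)^2 ≡ 279^2 = 77841 ≡ 543 (mod 991)
338^8 = (338^4)^2 ≡ 543^2 = 294849 ≡ 522 (mod 991)
338^15 = 338^8 · 338^4 · 338^2 · 338^1 ≡ 522 · 543 · 279 · 338 ≡ 167 (mod 991).

167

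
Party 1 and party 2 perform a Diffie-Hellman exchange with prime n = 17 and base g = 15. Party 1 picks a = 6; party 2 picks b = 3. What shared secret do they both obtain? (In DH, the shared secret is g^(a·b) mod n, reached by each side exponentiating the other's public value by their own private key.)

Party 1 sends A = g^a mod n = 15^6 mod 17.
15^1 ≡ 15 (mod 17)
15^2 = (15^1)^2 ≡ 15^2 = 225 ≡ 4 (mod 17)
15^4 = (15^2)^2 ≡ 4^2 = 16 ≡ 16 (mod 17)
15^6 = 15^4 · 15^2 ≡ 16 · 4 ≡ 13 (mod 17).
So A = 13. Party 2 then computes K = A^b mod n = 13^3 mod 17.
13^1 ≡ 13 (mod 17)
13^2 = (13^1)^2 ≡ 13^2 = 169 ≡ 16 (mod 17)
13^3 = 13^2 · 13^1 ≡ 16 · 13 ≡ 4 (mod 17).

4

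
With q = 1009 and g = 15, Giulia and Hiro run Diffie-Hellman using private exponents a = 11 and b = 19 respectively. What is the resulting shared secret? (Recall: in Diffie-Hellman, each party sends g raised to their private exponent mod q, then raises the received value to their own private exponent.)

Hiro sends B = g^b mod q = 15^19 mod 1009.
15^1 ≡ 15 (mod 1009)
15^2 = (15^1)^2 ≡ 15^2 = 225 ≡ 225 (mod 1009)
15^4 = (15^2)^2 ≡ 225^2 = 50625 ≡ 175 (mod 1009)
15^8 = (15^4)^2 ≡ 175^2 = 30625 ≡ 355 (mod 1009)
15^16 = (15^8)^2 ≡ 355^2 = 126025 ≡ 909 (mod 1009)
15^19 = 15^16 · 15^2 · 15^1 ≡ 909 · 225 · 15 ≡ 515 (mod 1009).
So B = 515. Giulia then computes K = B^a mod q = 515^11 mod 1009.
515^1 ≡ 515 (mod 1009)
515^2 = (515^1)^2 ≡ 515^2 = 265225 ≡ 867 (mod 1009)
515^4 = (515^2)^2 ≡ 867^2 = 751689 ≡ 993 (mod 1009)
515^8 = (515^4)^2 ≡ 993^2 = 986049 ≡ 256 (mod 1009)
515^11 = 515^8 · 515^2 · 515^1 ≡ 256 · 867 · 515 ≡ 715 (mod 1009).

715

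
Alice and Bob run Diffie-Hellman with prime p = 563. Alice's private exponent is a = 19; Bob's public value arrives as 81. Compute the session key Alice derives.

Shared key K = 81^19 mod 563.
81^1 ≡ 81 (mod 563)
81^2 = (81^1)^2 ≡ 81^2 = 6561 ≡ 368 (mod 563)
81^4 = (81^2)^2 ≡ 368^2 = 135424 ≡ 304 (mod 563)
81^8 = (81^4)^2 ≡ 304^2 = 92416 ≡ 84 (mod 563)
81^16 = (81^8)^2 ≡ 84^2 = 7056 ≡ 300 (mod 563)
81^19 = 81^16 · 81^2 · 81^1 ≡ 300 · 368 · 81 ≡ 271 (mod 563).

271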